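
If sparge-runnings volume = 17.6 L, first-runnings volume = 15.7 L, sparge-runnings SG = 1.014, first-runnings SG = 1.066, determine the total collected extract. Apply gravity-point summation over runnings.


total = Σ (SG_i − 1)·1000·V_i
first = (1.066 − 1)·1000·15.7 = 1036.2000
sparge = (1.014 − 1)·1000·17.6 = 246.4000
total = 1036.2000 + 246.4000

1282.6000 gravity·L


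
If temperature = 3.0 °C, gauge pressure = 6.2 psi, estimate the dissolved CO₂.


vols = (P + 14.695)·(0.01821 + 0.09011·e^(−0.04·T))
vols = (6.2 + 14.695)·(0.01821 + 0.09011·e^(−0.04·3.0))

2.0504 volumes


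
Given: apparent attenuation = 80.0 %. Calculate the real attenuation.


RA = AA · 0.8192
RA = 80.0 · 0.8192

65.5360 %


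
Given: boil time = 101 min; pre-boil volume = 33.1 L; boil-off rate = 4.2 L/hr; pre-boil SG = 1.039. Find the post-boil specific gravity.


V_post = V_pre − rate·(t/60);  SG_post = 1 + (SG_pre−1)·V_pre/V_post
V_post = 33.1 − 4.2·(101/60) = 26.0300
SG_post = 1 + (1.039 − 1)·33.1/26.0300

1.0496


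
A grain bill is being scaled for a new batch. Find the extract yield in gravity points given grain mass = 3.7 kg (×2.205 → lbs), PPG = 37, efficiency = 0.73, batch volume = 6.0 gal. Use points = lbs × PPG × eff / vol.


lbs = 3.7 × 2.205 = 8.1585
points = 8.1585 × 37 × 0.73 / 6.0

36.7268 points


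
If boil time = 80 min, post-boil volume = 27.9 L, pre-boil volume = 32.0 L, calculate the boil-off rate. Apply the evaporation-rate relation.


rate = (V_pre − V_post) / (t_min/60)
rate = (32.0 − 27.9) / (80/60)

3.0750 L/hr


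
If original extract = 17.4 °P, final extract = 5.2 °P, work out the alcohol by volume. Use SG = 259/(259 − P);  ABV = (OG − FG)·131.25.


OG = 259/(259 − 17.4) = 1.0720
FG = 259/(259 − 5.2) = 1.0205
ABV = (1.0720 − 1.0205)·131.25

6.7635 % ABV


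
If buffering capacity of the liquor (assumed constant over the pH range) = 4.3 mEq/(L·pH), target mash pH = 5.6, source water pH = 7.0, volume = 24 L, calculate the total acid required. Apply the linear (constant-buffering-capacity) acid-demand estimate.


acid = buffering capacity · (pH_source − pH_target) · V
acid = 4.3 · (7.0 − 5.6) · 24

144.4800 mEq


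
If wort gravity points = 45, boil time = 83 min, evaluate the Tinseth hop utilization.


U = 1.65·0.000125^(GP/1000) · (1 − e^(−0.04·t))/4.15
bigness = 1.65·0.000125^(45/1000) = 1.1011
boil_factor = (1 − e^(−0.04·83))/4.15 = 0.2323
U = 1.1011 · 0.2323

0.2557


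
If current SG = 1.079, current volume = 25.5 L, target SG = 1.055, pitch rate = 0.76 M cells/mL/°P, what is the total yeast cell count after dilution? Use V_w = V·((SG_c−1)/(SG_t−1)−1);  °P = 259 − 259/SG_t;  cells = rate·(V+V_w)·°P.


V_w = 25.5·((1.079−1)/(1.055−1)−1) = 11.1273
V_final = 25.5 + 11.1273 = 36.6273
°P = 259 − 259/1.055 = 13.5024
cells = 0.76·36.6273·13.5024

375.8618 billion cells


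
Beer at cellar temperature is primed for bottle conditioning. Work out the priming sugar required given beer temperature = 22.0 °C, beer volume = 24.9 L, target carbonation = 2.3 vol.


residual = 14.695·(0.01821 + 0.09011·e^(−0.04·T));  sugar = (target − residual)·4.0·V
residual = 14.695·(0.01821 + 0.09011·e^(−0.04·22.0)) = 0.8168
sugar = (2.3 − 0.8168)·4.0·24.9

147.7230 g


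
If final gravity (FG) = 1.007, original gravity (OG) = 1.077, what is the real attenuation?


AA = (OG−FG)/(OG−1)·100;  RA = AA·0.8192
AA = (1.077 − 1.007)/(1.077 − 1)·100 = 90.9091
RA = 90.9091·0.8192

74.4727 %


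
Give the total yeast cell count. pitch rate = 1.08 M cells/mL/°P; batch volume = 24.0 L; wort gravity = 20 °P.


cells (billions) = rate · V_L · °P
cells = 1.08 · 24.0 · 20

518.4000 billion cells


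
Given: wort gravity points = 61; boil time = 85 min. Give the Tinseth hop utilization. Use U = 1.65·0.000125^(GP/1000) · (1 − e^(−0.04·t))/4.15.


bigness = 1.65·0.000125^(61/1000) = 0.9537
boil_factor = (1 − e^(−0.04·85))/4.15 = 0.2329
U = 0.9537 · 0.2329

0.2221


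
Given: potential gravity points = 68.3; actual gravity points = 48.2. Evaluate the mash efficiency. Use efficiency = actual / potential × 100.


efficiency = 48.2 / 68.3 × 100

70.5710 %


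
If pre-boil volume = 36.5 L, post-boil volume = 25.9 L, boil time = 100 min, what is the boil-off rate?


rate = (V_pre − V_post) / (t_min/60)
rate = (36.5 − 25.9) / (100/60)

6.3600 L/hr


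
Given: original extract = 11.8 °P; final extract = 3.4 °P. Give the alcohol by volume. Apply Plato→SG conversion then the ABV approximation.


SG = 259/(259 − P);  ABV = (OG − FG)·131.25
OG = 259/(259 − 11.8) = 1.0477
FG = 259/(259 − 3.4) = 1.0133
ABV = (1.0477 − 1.0133)·131.25

4.5193 % ABV


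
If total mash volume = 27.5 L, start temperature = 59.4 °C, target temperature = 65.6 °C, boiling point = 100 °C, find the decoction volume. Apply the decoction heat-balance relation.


V_dec = V_total·(T_target − T_start)/(T_boil − T_start)
V_dec = 27.5·(65.6 − 59.4)/(100 − 59.4)

4.1995 L


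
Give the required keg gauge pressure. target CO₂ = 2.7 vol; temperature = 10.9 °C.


psi = vols/(0.01821 + 0.09011·e^(−0.04·T)) − 14.695
psi = 2.7/(0.01821 + 0.09011·e^(−0.04·10.9)) − 14.695

20.6099 psi


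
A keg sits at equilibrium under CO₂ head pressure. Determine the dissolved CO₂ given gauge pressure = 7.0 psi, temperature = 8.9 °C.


vols = (P + 14.695)·(0.01821 + 0.09011·e^(−0.04·T))
vols = (7.0 + 14.695)·(0.01821 + 0.09011·e^(−0.04·8.9))

1.7644 volumes


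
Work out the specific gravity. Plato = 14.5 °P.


SG = 259/(259 − P)
SG = 259/(259 − 14.5)

1.0593


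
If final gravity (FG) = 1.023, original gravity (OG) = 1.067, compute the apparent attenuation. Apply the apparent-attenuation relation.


AA = (OG − FG)/(OG − 1) · 100
AA = (1.067 − 1.023)/(1.067 − 1) · 100

65.6716 %


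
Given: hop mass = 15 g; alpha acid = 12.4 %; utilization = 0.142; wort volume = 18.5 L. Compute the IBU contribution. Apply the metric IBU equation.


IBU = (α/100)·mass·U·1000 / V
IBU = (12.4/100)·15·0.142·1000 / 18.5

14.2768 IBU


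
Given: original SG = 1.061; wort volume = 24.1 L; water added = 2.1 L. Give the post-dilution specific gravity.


SG_new = 1 + (SG_old − 1)·V_old/(V_old + V_water)
pts = (1.061 − 1)·1000·24.1/(24.1 + 2.1) = 56.1107
SG_new = 1 + 56.1107/1000

1.0561


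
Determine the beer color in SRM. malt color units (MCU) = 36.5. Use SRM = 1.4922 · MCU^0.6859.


SRM = 1.4922 · 36.5^0.6859

17.5956 SRM


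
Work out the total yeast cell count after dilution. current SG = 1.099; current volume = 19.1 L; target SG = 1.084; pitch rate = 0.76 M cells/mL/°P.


V_w = V·((SG_c−1)/(SG_t−1)−1);  °P = 259 − 259/SG_t;  cells = rate·(V+V_w)·°P
V_w = 19.1·((1.099−1)/(1.084−1)−1) = 3.4107
V_final = 19.1 + 3.4107 = 22.5107
°P = 259 − 259/1.084 = 20.0701
cells = 0.76·22.5107·20.0701

343.3623 billion cells


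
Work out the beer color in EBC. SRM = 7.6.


EBC = SRM · 1.97
EBC = 7.6 · 1.97

14.9720 EBC


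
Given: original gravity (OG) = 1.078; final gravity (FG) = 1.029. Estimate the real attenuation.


AA = (OG−FG)/(OG−1)·100;  RA = AA·0.8192
AA = (1.078 − 1.029)/(1.078 − 1)·100 = 62.8205
RA = 62.8205·0.8192

51.4626 %


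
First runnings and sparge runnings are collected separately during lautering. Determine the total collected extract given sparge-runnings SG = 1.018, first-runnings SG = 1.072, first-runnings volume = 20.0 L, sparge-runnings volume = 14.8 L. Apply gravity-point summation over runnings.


total = Σ (SG_i − 1)·1000·V_i
first = (1.072 − 1)·1000·20.0 = 1440.0000
sparge = (1.018 − 1)·1000·14.8 = 266.4000
total = 1440.0000 + 266.4000

1706.4000 gravity·L


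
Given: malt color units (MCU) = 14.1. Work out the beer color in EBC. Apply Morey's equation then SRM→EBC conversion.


SRM = 1.4922·MCU^0.6859;  EBC = SRM·1.97
SRM = 1.4922·14.1^0.6859 = 9.1638
EBC = 9.1638·1.97

18.0527 EBC


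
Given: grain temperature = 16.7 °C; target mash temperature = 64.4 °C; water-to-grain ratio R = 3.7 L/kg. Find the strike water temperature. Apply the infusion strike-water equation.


T_strike = (0.41/R)·(T_mash − T_grain) + T_mash
T_strike = (0.41/3.7)·(64.4 − 16.7) + 64.4

69.6857 °C


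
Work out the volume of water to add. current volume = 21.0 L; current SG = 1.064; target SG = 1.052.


V_water = V·((SG_curr − 1)/(SG_target − 1) − 1)
V_water = 21.0·((1.064 − 1)/(1.052 − 1) − 1)

4.8462 L


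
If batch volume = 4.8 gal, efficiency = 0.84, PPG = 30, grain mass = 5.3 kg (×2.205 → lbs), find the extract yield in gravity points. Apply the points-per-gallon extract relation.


points = lbs × PPG × eff / vol
lbs = 5.3 × 2.205 = 11.6865
points = 11.6865 × 30 × 0.84 / 4.8

61.3541 points


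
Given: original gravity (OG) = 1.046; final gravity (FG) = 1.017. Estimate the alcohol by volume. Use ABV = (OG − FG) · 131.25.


ABV = (1.046 − 1.017) · 131.25

3.8063 % ABV


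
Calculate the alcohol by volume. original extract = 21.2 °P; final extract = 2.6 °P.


SG = 259/(259 − P);  ABV = (OG − FG)·131.25
OG = 259/(259 − 21.2) = 1.0892
FG = 259/(259 − 2.6) = 1.0101
ABV = (1.0892 − 1.0101)·131.25

10.3701 % ABV


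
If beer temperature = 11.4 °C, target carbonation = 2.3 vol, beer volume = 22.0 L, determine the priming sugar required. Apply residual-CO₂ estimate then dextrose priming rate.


residual = 14.695·(0.01821 + 0.09011·e^(−0.04·T));  sugar = (target − residual)·4.0·V
residual = 14.695·(0.01821 + 0.09011·e^(−0.04·11.4)) = 1.1069
sugar = (2.3 − 1.1069)·4.0·22.0

104.9954 g


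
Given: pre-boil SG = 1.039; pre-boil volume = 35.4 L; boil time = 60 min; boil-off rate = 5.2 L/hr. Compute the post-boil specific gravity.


V_post = V_pre − rate·(t/60);  SG_post = 1 + (SG_pre−1)·V_pre/V_post
V_post = 35.4 − 5.2·(60/60) = 30.2000
SG_post = 1 + (1.039 − 1)·35.4/30.2000

1.0457


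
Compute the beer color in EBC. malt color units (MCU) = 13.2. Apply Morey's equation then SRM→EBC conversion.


SRM = 1.4922·MCU^0.6859;  EBC = SRM·1.97
SRM = 1.4922·13.2^0.6859 = 8.7585
EBC = 8.7585·1.97

17.2542 EBC


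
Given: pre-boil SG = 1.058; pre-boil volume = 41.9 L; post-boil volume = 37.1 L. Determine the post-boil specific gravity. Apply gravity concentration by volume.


SG_post = 1 + (SG_pre − 1)·V_pre/V_post
pts_pre = (1.058 − 1)·1000 = 58.0000
pts_post = 58.0000·41.9/37.1 = 65.5040
SG_post = 1 + 65.5040/1000

1.0655


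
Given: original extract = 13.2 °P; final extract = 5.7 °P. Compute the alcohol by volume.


SG = 259/(259 − P);  ABV = (OG − FG)·131.25
OG = 259/(259 − 13.2) = 1.0537
FG = 259/(259 − 5.7) = 1.0225
ABV = (1.0537 − 1.0225)·131.25

4.0949 % ABV


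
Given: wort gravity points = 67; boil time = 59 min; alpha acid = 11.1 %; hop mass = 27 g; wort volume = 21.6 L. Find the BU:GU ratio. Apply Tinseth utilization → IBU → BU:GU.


U = 1.65·0.000125^(GP/1000)·(1−e^(−0.04t))/4.15;  IBU = (α/100)·m·U·1000/V;  BU:GU = IBU/GP
U = 1.65·0.000125^(67/1000)·(1−e^(−0.04·59))/4.15 = 0.1972
IBU = (11.1/100)·27·0.1972·1000/21.6 = 27.3583
BU:GU = 27.3583/67

0.4083


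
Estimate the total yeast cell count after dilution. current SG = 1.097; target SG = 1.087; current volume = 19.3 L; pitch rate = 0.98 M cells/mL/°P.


V_w = V·((SG_c−1)/(SG_t−1)−1);  °P = 259 − 259/SG_t;  cells = rate·(V+V_w)·°P
V_w = 19.3·((1.097−1)/(1.087−1)−1) = 2.2184
V_final = 19.3 + 2.2184 = 21.5184
°P = 259 − 259/1.087 = 20.7295
cells = 0.98·21.5184·20.7295

437.1448 billion cells


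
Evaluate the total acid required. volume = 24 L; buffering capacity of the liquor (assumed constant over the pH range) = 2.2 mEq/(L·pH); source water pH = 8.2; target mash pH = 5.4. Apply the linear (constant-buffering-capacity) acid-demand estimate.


acid = buffering capacity · (pH_source − pH_target) · V
acid = 2.2 · (8.2 − 5.4) · 24

147.8400 mEq


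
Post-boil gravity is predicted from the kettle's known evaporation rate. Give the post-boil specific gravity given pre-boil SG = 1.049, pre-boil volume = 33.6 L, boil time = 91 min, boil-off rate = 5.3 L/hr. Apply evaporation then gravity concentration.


V_post = V_pre − rate·(t/60);  SG_post = 1 + (SG_pre−1)·V_pre/V_post
V_post = 33.6 − 5.3·(91/60) = 25.5617
SG_post = 1 + (1.049 − 1)·33.6/25.5617

1.0644


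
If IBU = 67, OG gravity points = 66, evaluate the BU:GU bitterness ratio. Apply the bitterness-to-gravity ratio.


BU:GU = IBU / OG_points
BU:GU = 67 / 66

1.0152


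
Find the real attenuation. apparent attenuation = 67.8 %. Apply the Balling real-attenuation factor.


RA = AA · 0.8192
RA = 67.8 · 0.8192

55.5418 %


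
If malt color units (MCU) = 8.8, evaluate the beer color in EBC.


SRM = 1.4922·MCU^0.6859;  EBC = SRM·1.97
SRM = 1.4922·8.8^0.6859 = 6.6320
EBC = 6.6320·1.97

13.0651 EBC


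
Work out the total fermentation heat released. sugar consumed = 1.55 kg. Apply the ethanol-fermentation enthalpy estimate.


Q = m_sugar · 590 kJ/kg
Q = 1.55 · 590

914.5000 kJ


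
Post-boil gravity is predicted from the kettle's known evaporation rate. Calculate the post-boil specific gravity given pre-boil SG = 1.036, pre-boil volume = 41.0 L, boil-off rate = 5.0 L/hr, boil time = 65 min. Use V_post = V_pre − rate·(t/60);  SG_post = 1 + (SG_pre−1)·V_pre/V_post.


V_post = 41.0 − 5.0·(65/60) = 35.5833
SG_post = 1 + (1.036 − 1)·41.0/35.5833

1.0415


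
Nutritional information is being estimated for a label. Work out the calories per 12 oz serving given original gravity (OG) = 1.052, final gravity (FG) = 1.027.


ABW = (OG−FG)·131.25·0.79/FG;  °P = 259 − 259/SG (for OG→OE and FG→AE);  RE = 0.1808·OE + 0.8192·AE;  Cal = (6.9·ABW + 4·(RE−0.1))·FG·3.55
ABW = (1.052 − 1.027)·131.25·0.79/1.027 = 2.5240
OE = 259 − 259/1.052 = 12.8023 °P
AE = 259 − 259/1.027 = 6.8092 °P
RE = 0.1808·12.8023 + 0.8192·6.8092 = 7.8927 °P
Cal = (6.9·2.5240 + 4·(7.8927−0.1))·1.027·3.55

177.1398 kcal


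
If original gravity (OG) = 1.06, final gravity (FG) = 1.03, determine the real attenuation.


AA = (OG−FG)/(OG−1)·100;  RA = AA·0.8192
AA = (1.06 − 1.03)/(1.06 − 1)·100 = 50.0000
RA = 50.0000·0.8192

40.9600 %


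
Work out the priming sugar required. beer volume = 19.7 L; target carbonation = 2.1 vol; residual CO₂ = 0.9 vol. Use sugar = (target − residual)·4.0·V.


sugar = (2.1 − 0.9)·4.0·19.7

94.5600 g


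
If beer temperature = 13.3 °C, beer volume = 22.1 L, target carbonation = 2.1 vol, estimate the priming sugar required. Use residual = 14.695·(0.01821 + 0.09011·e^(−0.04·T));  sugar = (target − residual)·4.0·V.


residual = 14.695·(0.01821 + 0.09011·e^(−0.04·13.3)) = 1.0454
sugar = (2.1 − 1.0454)·4.0·22.1

93.2223 g


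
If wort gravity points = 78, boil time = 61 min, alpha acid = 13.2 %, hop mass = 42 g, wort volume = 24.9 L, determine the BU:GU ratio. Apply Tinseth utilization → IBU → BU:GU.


U = 1.65·0.000125^(GP/1000)·(1−e^(−0.04t))/4.15;  IBU = (α/100)·m·U·1000/V;  BU:GU = IBU/GP
U = 1.65·0.000125^(78/1000)·(1−e^(−0.04·61))/4.15 = 0.1800
IBU = (13.2/100)·42·0.1800·1000/24.9 = 40.0879
BU:GU = 40.0879/78

0.5139


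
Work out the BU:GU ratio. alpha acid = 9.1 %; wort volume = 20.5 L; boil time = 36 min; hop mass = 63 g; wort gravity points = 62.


U = 1.65·0.000125^(GP/1000)·(1−e^(−0.04t))/4.15;  IBU = (α/100)·m·U·1000/V;  BU:GU = IBU/GP
U = 1.65·0.000125^(62/1000)·(1−e^(−0.04·36))/4.15 = 0.1738
IBU = (9.1/100)·63·0.1738·1000/20.5 = 48.6002
BU:GU = 48.6002/62

0.7839


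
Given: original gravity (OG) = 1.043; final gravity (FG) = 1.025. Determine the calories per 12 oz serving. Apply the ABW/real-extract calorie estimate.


ABW = (OG−FG)·131.25·0.79/FG;  °P = 259 − 259/SG (for OG→OE and FG→AE);  RE = 0.1808·OE + 0.8192·AE;  Cal = (6.9·ABW + 4·(RE−0.1))·FG·3.55
ABW = (1.043 − 1.025)·131.25·0.79/1.025 = 1.8209
OE = 259 − 259/1.043 = 10.6779 °P
AE = 259 − 259/1.025 = 6.3171 °P
RE = 0.1808·10.6779 + 0.8192·6.3171 = 7.1055 °P
Cal = (6.9·1.8209 + 4·(7.1055−0.1))·1.025·3.55

147.6819 kcal


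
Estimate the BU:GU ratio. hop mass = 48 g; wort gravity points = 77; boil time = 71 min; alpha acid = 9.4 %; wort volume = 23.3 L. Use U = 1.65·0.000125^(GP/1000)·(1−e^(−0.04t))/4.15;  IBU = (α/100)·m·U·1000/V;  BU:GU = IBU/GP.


U = 1.65·0.000125^(77/1000)·(1−e^(−0.04·71))/4.15 = 0.1874
IBU = (9.4/100)·48·0.1874·1000/23.3 = 36.2882
BU:GU = 36.2882/77

0.4713


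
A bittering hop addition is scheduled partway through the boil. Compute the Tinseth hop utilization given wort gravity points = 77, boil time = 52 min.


U = 1.65·0.000125^(GP/1000) · (1 − e^(−0.04·t))/4.15
bigness = 1.65·0.000125^(77/1000) = 0.8259
boil_factor = (1 − e^(−0.04·52))/4.15 = 0.2109
U = 0.8259 · 0.2109

0.1742


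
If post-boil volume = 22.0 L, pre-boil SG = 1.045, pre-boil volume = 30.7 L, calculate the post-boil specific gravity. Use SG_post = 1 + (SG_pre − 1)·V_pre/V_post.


pts_pre = (1.045 − 1)·1000 = 45.0000
pts_post = 45.0000·30.7/22.0 = 62.7955
SG_post = 1 + 62.7955/1000

1.0628


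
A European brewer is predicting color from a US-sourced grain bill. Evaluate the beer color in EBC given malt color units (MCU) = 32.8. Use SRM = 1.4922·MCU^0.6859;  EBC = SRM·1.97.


SRM = 1.4922·32.8^0.6859 = 16.3518
EBC = 16.3518·1.97

32.2130 EBC


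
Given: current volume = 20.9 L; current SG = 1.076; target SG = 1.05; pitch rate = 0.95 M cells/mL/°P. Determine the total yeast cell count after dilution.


V_w = V·((SG_c−1)/(SG_t−1)−1);  °P = 259 − 259/SG_t;  cells = rate·(V+V_w)·°P
V_w = 20.9·((1.076−1)/(1.05−1)−1) = 10.8680
V_final = 20.9 + 10.8680 = 31.7680
°P = 259 − 259/1.05 = 12.3333
cells = 0.95·31.7680·12.3333

372.2151 billion cells


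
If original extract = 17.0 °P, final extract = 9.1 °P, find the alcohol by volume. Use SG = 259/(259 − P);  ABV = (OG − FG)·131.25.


OG = 259/(259 − 17.0) = 1.0702
FG = 259/(259 − 9.1) = 1.0364
ABV = (1.0702 − 1.0364)·131.25

4.4406 % ABV


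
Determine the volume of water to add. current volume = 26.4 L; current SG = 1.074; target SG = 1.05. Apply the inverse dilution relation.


V_water = V·((SG_curr − 1)/(SG_target − 1) − 1)
V_water = 26.4·((1.074 − 1)/(1.05 − 1) − 1)

12.6720 L


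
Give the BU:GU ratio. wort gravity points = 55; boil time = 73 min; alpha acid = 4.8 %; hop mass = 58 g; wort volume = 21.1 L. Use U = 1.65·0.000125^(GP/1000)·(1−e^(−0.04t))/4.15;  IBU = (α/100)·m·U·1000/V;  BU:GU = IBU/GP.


U = 1.65·0.000125^(55/1000)·(1−e^(−0.04·73))/4.15 = 0.2294
IBU = (4.8/100)·58·0.2294·1000/21.1 = 30.2743
BU:GU = 30.2743/55

0.5504


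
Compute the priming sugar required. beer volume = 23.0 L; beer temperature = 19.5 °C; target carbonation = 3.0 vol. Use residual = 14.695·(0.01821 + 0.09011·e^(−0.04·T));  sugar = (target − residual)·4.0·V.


residual = 14.695·(0.01821 + 0.09011·e^(−0.04·19.5)) = 0.8746
sugar = (3.0 − 0.8746)·4.0·23.0

195.5366 g


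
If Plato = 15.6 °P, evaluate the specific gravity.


SG = 259/(259 − P)
SG = 259/(259 − 15.6)

1.0641


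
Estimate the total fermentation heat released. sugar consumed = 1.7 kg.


Q = m_sugar · 590 kJ/kg
Q = 1.7 · 590

1003.0000 kJ


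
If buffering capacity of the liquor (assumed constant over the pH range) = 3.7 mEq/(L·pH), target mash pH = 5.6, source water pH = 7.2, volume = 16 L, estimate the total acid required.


acid = buffering capacity · (pH_source − pH_target) · V
acid = 3.7 · (7.2 − 5.6) · 16

94.7200 mEq


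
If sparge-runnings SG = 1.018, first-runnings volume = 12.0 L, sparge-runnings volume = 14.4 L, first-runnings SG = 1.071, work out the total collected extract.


total = Σ (SG_i − 1)·1000·V_i
first = (1.071 − 1)·1000·12.0 = 852.0000
sparge = (1.018 − 1)·1000·14.4 = 259.2000
total = 852.0000 + 259.2000

1111.2000 gravity·L


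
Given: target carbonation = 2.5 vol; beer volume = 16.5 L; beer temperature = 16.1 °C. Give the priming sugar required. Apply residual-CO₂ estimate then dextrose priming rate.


residual = 14.695·(0.01821 + 0.09011·e^(−0.04·T));  sugar = (target − residual)·4.0·V
residual = 14.695·(0.01821 + 0.09011·e^(−0.04·16.1)) = 0.9630
sugar = (2.5 − 0.9630)·4.0·16.5

101.4399 g


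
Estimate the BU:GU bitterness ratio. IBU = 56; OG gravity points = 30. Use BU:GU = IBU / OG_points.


BU:GU = 56 / 30

1.8667


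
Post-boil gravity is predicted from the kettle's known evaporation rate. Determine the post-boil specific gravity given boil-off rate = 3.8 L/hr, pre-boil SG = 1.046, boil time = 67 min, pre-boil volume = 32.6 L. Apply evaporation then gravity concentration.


V_post = V_pre − rate·(t/60);  SG_post = 1 + (SG_pre−1)·V_pre/V_post
V_post = 32.6 − 3.8·(67/60) = 28.3567
SG_post = 1 + (1.046 − 1)·32.6/28.3567

1.0529


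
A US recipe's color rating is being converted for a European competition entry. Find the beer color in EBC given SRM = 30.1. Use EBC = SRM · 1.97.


EBC = 30.1 · 1.97

59.2970 EBC


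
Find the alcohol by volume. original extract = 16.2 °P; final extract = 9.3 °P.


SG = 259/(259 − P);  ABV = (OG − FG)·131.25
OG = 259/(259 − 16.2) = 1.0667
FG = 259/(259 − 9.3) = 1.0372
ABV = (1.0667 − 1.0372)·131.25

3.8688 % ABV


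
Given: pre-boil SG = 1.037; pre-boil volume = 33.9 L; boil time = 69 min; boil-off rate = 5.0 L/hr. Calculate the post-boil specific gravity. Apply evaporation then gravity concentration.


V_post = V_pre − rate·(t/60);  SG_post = 1 + (SG_pre−1)·V_pre/V_post
V_post = 33.9 − 5.0·(69/60) = 28.1500
SG_post = 1 + (1.037 − 1)·33.9/28.1500

1.0446


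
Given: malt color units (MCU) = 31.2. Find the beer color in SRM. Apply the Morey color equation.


SRM = 1.4922 · MCU^0.6859
SRM = 1.4922 · 31.2^0.6859

15.8004 SRM


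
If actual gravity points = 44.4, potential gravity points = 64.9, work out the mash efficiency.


efficiency = actual / potential × 100
efficiency = 44.4 / 64.9 × 100

68.4129 %


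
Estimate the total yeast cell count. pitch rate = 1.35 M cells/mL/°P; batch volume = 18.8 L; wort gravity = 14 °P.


cells (billions) = rate · V_L · °P
cells = 1.35 · 18.8 · 14

355.3200 billion cells


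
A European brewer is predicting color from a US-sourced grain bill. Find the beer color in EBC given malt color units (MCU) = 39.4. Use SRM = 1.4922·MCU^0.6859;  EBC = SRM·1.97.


SRM = 1.4922·39.4^0.6859 = 18.5429
EBC = 18.5429·1.97

36.5295 EBC


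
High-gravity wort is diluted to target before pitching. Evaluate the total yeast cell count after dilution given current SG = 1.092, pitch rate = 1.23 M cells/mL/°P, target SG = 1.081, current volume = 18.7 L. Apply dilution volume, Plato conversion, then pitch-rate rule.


V_w = V·((SG_c−1)/(SG_t−1)−1);  °P = 259 − 259/SG_t;  cells = rate·(V+V_w)·°P
V_w = 18.7·((1.092−1)/(1.081−1)−1) = 2.5395
V_final = 18.7 + 2.5395 = 21.2395
°P = 259 − 259/1.081 = 19.4070
cells = 1.23·21.2395·19.4070

507.0008 billion cells


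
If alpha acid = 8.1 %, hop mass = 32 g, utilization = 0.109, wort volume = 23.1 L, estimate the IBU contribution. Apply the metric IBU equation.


IBU = (α/100)·mass·U·1000 / V
IBU = (8.1/100)·32·0.109·1000 / 23.1

12.2306 IBU


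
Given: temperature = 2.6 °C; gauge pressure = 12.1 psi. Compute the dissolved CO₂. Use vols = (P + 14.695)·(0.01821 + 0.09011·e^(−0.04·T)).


vols = (12.1 + 14.695)·(0.01821 + 0.09011·e^(−0.04·2.6))

2.6639 volumes


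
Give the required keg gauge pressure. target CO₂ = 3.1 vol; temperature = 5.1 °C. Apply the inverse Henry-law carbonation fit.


psi = vols/(0.01821 + 0.09011·e^(−0.04·T)) − 14.695
psi = 3.1/(0.01821 + 0.09011·e^(−0.04·5.1)) − 14.695

19.1141 psi


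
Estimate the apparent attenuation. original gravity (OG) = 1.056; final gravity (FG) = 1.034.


AA = (OG − FG)/(OG − 1) · 100
AA = (1.056 − 1.034)/(1.056 − 1) · 100

39.2857 %


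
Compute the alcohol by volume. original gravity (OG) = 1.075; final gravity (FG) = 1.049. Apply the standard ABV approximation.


ABV = (OG − FG) · 131.25
ABV = (1.075 − 1.049) · 131.25

3.4125 % ABV


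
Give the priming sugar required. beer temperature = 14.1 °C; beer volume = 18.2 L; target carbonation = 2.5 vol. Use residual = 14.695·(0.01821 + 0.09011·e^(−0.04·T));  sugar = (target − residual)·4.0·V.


residual = 14.695·(0.01821 + 0.09011·e^(−0.04·14.1)) = 1.0210
sugar = (2.5 − 1.0210)·4.0·18.2

107.6747 g


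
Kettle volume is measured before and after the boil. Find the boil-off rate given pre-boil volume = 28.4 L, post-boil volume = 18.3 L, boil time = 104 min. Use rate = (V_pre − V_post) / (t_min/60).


rate = (28.4 − 18.3) / (104/60)

5.8269 L/hr


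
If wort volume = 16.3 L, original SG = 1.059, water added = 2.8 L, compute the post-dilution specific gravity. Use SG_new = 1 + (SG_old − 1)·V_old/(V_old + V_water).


pts = (1.059 − 1)·1000·16.3/(16.3 + 2.8) = 50.3508
SG_new = 1 + 50.3508/1000

1.0504


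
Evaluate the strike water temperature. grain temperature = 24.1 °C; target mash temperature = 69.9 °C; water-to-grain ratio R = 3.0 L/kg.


T_strike = (0.41/R)·(T_mash − T_grain) + T_mash
T_strike = (0.41/3.0)·(69.9 − 24.1) + 69.9

76.1593 °C


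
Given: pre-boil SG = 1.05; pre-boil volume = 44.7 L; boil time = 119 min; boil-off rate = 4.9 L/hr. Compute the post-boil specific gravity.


V_post = V_pre − rate·(t/60);  SG_post = 1 + (SG_pre−1)·V_pre/V_post
V_post = 44.7 − 4.9·(119/60) = 34.9817
SG_post = 1 + (1.05 − 1)·44.7/34.9817

1.0639


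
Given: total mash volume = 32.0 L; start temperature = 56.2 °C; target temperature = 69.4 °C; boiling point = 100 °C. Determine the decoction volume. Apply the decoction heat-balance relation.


V_dec = V_total·(T_target − T_start)/(T_boil − T_start)
V_dec = 32.0·(69.4 − 56.2)/(100 − 56.2)

9.6438 L


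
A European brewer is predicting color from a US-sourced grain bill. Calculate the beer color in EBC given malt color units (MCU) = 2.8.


SRM = 1.4922·MCU^0.6859;  EBC = SRM·1.97
SRM = 1.4922·2.8^0.6859 = 3.0237
EBC = 3.0237·1.97

5.9566 EBC


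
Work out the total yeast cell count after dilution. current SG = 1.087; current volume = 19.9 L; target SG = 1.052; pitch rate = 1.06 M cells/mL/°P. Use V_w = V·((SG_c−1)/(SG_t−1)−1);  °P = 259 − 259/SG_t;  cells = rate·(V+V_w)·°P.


V_w = 19.9·((1.087−1)/(1.052−1)−1) = 13.3942
V_final = 19.9 + 13.3942 = 33.2942
°P = 259 − 259/1.052 = 12.8023
cells = 1.06·33.2942·12.8023

451.8166 billion cells


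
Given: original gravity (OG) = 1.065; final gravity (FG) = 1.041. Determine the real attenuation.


AA = (OG−FG)/(OG−1)·100;  RA = AA·0.8192
AA = (1.065 − 1.041)/(1.065 − 1)·100 = 36.9231
RA = 36.9231·0.8192

30.2474 %


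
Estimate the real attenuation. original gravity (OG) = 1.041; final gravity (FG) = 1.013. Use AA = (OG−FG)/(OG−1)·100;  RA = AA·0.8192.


AA = (1.041 − 1.013)/(1.041 − 1)·100 = 68.2927
RA = 68.2927·0.8192

55.9454 %


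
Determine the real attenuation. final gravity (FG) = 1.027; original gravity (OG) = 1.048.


AA = (OG−FG)/(OG−1)·100;  RA = AA·0.8192
AA = (1.048 − 1.027)/(1.048 − 1)·100 = 43.7500
RA = 43.7500·0.8192

35.8400 %


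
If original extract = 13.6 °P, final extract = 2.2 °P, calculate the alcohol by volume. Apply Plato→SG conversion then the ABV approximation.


SG = 259/(259 − P);  ABV = (OG − FG)·131.25
OG = 259/(259 − 13.6) = 1.0554
FG = 259/(259 − 2.2) = 1.0086
ABV = (1.0554 − 1.0086)·131.25

6.1494 % ABV


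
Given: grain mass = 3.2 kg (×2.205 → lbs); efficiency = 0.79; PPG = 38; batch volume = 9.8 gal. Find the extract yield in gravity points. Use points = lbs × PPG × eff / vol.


lbs = 3.2 × 2.205 = 7.0560
points = 7.0560 × 38 × 0.79 / 9.8

21.6144 points


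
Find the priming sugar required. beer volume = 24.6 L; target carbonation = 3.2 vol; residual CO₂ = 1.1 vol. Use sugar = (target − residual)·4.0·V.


sugar = (3.2 − 1.1)·4.0·24.6

206.6400 g


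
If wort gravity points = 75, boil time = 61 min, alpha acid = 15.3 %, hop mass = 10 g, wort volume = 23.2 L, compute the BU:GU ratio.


U = 1.65·0.000125^(GP/1000)·(1−e^(−0.04t))/4.15;  IBU = (α/100)·m·U·1000/V;  BU:GU = IBU/GP
U = 1.65·0.000125^(75/1000)·(1−e^(−0.04·61))/4.15 = 0.1850
IBU = (15.3/100)·10·0.1850·1000/23.2 = 12.1984
BU:GU = 12.1984/75

0.1626


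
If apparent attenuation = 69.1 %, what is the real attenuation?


RA = AA · 0.8192
RA = 69.1 · 0.8192

56.6067 %


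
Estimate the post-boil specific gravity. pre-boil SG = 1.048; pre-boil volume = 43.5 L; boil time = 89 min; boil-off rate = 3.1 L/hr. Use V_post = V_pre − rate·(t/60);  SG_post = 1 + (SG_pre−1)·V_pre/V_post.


V_post = 43.5 − 3.1·(89/60) = 38.9017
SG_post = 1 + (1.048 − 1)·43.5/38.9017

1.0537


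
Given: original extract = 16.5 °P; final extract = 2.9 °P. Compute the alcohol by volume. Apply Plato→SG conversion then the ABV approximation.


SG = 259/(259 − P);  ABV = (OG − FG)·131.25
OG = 259/(259 − 16.5) = 1.0680
FG = 259/(259 − 2.9) = 1.0113
ABV = (1.0680 − 1.0113)·131.25

7.4442 % ABV


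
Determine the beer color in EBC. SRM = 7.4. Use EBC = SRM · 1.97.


EBC = 7.4 · 1.97

14.5780 EBC


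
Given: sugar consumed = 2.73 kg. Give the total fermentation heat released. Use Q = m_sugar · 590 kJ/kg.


Q = 2.73 · 590

1610.7000 kJ


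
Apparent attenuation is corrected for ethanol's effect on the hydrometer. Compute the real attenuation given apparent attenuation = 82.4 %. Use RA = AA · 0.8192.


RA = 82.4 · 0.8192

67.5021 %


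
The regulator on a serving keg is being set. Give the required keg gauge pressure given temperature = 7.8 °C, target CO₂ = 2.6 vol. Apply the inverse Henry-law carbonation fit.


psi = vols/(0.01821 + 0.09011·e^(−0.04·T)) − 14.695
psi = 2.6/(0.01821 + 0.09011·e^(−0.04·7.8)) − 14.695

16.1953 psi


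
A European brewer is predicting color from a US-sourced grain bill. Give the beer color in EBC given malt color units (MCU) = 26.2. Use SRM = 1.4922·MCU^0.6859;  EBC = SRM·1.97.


SRM = 1.4922·26.2^0.6859 = 14.0165
EBC = 14.0165·1.97

27.6125 EBC


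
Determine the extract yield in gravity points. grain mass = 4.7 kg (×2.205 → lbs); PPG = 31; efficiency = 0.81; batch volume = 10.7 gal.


points = lbs × PPG × eff / vol
lbs = 4.7 × 2.205 = 10.3635
points = 10.3635 × 31 × 0.81 / 10.7

24.3203 points


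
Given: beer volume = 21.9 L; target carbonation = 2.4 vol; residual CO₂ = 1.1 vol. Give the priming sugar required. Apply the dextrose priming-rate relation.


sugar = (target − residual)·4.0·V
sugar = (2.4 − 1.1)·4.0·21.9

113.8800 g


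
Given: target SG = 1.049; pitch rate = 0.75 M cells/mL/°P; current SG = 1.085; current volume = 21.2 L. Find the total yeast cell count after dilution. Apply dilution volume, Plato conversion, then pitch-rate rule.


V_w = V·((SG_c−1)/(SG_t−1)−1);  °P = 259 − 259/SG_t;  cells = rate·(V+V_w)·°P
V_w = 21.2·((1.085−1)/(1.049−1)−1) = 15.5755
V_final = 21.2 + 15.5755 = 36.7755
°P = 259 − 259/1.049 = 12.0982
cells = 0.75·36.7755·12.0982

333.6878 billion cells


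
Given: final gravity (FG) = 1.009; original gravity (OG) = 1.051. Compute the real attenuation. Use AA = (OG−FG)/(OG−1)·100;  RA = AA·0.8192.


AA = (1.051 − 1.009)/(1.051 − 1)·100 = 82.3529
RA = 82.3529·0.8192

67.4635 %


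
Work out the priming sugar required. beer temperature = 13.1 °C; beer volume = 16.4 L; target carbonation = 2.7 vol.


residual = 14.695·(0.01821 + 0.09011·e^(−0.04·T));  sugar = (target − residual)·4.0·V
residual = 14.695·(0.01821 + 0.09011·e^(−0.04·13.1)) = 1.0517
sugar = (2.7 − 1.0517)·4.0·16.4

108.1286 g


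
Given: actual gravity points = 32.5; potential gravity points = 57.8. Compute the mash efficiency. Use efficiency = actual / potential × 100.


efficiency = 32.5 / 57.8 × 100

56.2284 %


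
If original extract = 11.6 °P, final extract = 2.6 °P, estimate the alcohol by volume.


SG = 259/(259 − P);  ABV = (OG − FG)·131.25
OG = 259/(259 − 11.6) = 1.0469
FG = 259/(259 − 2.6) = 1.0101
ABV = (1.0469 − 1.0101)·131.25

4.8231 % ABV


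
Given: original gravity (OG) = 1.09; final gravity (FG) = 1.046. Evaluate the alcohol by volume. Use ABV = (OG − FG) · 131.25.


ABV = (1.09 − 1.046) · 131.25

5.7750 % ABV


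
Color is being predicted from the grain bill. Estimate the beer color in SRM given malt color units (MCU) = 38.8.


SRM = 1.4922 · MCU^0.6859
SRM = 1.4922 · 38.8^0.6859

18.3488 SRM


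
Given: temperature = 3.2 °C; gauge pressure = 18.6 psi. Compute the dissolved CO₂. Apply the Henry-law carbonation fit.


vols = (P + 14.695)·(0.01821 + 0.09011·e^(−0.04·T))
vols = (18.6 + 14.695)·(0.01821 + 0.09011·e^(−0.04·3.2))

3.2460 volumes


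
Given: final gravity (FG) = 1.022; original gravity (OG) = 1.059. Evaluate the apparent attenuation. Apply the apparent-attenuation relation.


AA = (OG − FG)/(OG − 1) · 100
AA = (1.059 − 1.022)/(1.059 − 1) · 100

62.7119 %


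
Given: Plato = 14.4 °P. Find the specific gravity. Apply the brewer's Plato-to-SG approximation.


SG = 259/(259 − P)
SG = 259/(259 − 14.4)

1.0589


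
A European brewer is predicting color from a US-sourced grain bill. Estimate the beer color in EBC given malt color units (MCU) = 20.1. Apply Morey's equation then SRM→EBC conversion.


SRM = 1.4922·MCU^0.6859;  EBC = SRM·1.97
SRM = 1.4922·20.1^0.6859 = 11.6866
EBC = 11.6866·1.97

23.0227 EBC


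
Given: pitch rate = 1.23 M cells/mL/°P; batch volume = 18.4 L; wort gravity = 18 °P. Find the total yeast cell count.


cells (billions) = rate · V_L · °P
cells = 1.23 · 18.4 · 18

407.3760 billion cells


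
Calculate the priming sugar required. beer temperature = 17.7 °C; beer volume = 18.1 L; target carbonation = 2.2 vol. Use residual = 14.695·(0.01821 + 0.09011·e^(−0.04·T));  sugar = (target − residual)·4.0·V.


residual = 14.695·(0.01821 + 0.09011·e^(−0.04·17.7)) = 0.9199
sugar = (2.2 − 0.9199)·4.0·18.1

92.6779 g


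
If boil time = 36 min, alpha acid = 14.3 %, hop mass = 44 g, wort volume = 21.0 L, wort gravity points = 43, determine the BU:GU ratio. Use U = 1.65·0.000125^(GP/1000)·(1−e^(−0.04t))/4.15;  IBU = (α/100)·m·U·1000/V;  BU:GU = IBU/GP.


U = 1.65·0.000125^(43/1000)·(1−e^(−0.04·36))/4.15 = 0.2061
IBU = (14.3/100)·44·0.2061·1000/21.0 = 61.7644
BU:GU = 61.7644/43

1.4364


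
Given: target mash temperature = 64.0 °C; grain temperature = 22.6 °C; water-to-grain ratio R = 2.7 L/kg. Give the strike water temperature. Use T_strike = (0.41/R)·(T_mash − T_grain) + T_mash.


T_strike = (0.41/2.7)·(64.0 − 22.6) + 64.0

70.2867 °C


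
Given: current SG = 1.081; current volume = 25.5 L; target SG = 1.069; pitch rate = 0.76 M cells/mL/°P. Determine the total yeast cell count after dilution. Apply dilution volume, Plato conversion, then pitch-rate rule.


V_w = V·((SG_c−1)/(SG_t−1)−1);  °P = 259 − 259/SG_t;  cells = rate·(V+V_w)·°P
V_w = 25.5·((1.081−1)/(1.069−1)−1) = 4.4348
V_final = 25.5 + 4.4348 = 29.9348
°P = 259 − 259/1.069 = 16.7175
cells = 0.76·29.9348·16.7175

380.3302 billion cells


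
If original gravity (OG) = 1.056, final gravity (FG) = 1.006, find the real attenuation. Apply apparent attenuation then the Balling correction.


AA = (OG−FG)/(OG−1)·100;  RA = AA·0.8192
AA = (1.056 − 1.006)/(1.056 − 1)·100 = 89.2857
RA = 89.2857·0.8192

73.1429 %


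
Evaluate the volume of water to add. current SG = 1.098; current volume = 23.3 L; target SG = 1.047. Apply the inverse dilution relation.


V_water = V·((SG_curr − 1)/(SG_target − 1) − 1)
V_water = 23.3·((1.098 − 1)/(1.047 − 1) − 1)

25.2830 L


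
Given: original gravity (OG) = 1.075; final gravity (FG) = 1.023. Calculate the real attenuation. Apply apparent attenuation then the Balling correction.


AA = (OG−FG)/(OG−1)·100;  RA = AA·0.8192
AA = (1.075 − 1.023)/(1.075 − 1)·100 = 69.3333
RA = 69.3333·0.8192

56.7979 %


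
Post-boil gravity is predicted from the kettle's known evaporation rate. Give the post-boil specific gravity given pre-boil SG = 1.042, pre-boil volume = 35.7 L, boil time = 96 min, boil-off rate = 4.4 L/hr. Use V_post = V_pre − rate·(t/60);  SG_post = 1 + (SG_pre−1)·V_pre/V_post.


V_post = 35.7 − 4.4·(96/60) = 28.6600
SG_post = 1 + (1.042 − 1)·35.7/28.6600

1.0523


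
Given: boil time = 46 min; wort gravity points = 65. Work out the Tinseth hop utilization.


U = 1.65·0.000125^(GP/1000) · (1 − e^(−0.04·t))/4.15
bigness = 1.65·0.000125^(65/1000) = 0.9200
boil_factor = (1 − e^(−0.04·46))/4.15 = 0.2027
U = 0.9200 · 0.2027

0.1865


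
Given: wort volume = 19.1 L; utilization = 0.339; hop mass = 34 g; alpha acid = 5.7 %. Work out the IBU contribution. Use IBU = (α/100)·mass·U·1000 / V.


IBU = (5.7/100)·34·0.339·1000 / 19.1

34.3970 IBU


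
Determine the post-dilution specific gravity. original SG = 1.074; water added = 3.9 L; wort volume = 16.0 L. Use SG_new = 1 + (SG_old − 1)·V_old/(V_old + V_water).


pts = (1.074 − 1)·1000·16.0/(16.0 + 3.9) = 59.4975
SG_new = 1 + 59.4975/1000

1.0595


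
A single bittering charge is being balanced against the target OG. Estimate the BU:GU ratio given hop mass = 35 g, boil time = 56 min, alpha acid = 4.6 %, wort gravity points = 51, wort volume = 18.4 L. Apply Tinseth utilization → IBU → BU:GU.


U = 1.65·0.000125^(GP/1000)·(1−e^(−0.04t))/4.15;  IBU = (α/100)·m·U·1000/V;  BU:GU = IBU/GP
U = 1.65·0.000125^(51/1000)·(1−e^(−0.04·56))/4.15 = 0.2246
IBU = (4.6/100)·35·0.2246·1000/18.4 = 19.6563
BU:GU = 19.6563/51

0.3854


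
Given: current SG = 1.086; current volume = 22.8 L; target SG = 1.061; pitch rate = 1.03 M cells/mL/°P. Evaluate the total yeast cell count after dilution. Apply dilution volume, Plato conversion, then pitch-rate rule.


V_w = V·((SG_c−1)/(SG_t−1)−1);  °P = 259 − 259/SG_t;  cells = rate·(V+V_w)·°P
V_w = 22.8·((1.086−1)/(1.061−1)−1) = 9.3443
V_final = 22.8 + 9.3443 = 32.1443
°P = 259 − 259/1.061 = 14.8907
cells = 1.03·32.1443·14.8907

493.0091 billion cells


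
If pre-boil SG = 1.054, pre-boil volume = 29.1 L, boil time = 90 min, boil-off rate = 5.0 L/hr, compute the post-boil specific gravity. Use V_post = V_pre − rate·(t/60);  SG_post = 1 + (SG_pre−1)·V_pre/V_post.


V_post = 29.1 − 5.0·(90/60) = 21.6000
SG_post = 1 + (1.054 − 1)·29.1/21.6000

1.0728


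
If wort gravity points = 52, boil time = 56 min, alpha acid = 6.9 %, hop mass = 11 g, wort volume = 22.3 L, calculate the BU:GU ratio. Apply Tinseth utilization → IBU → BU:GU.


U = 1.65·0.000125^(GP/1000)·(1−e^(−0.04t))/4.15;  IBU = (α/100)·m·U·1000/V;  BU:GU = IBU/GP
U = 1.65·0.000125^(52/1000)·(1−e^(−0.04·56))/4.15 = 0.2226
IBU = (6.9/100)·11·0.2226·1000/22.3 = 7.5775
BU:GU = 7.5775/52

0.1457
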